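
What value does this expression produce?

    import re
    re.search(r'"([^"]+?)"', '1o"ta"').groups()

The match spans [2:6] → '"ta"'.
Captured: group 1 = 'ta'.

('ta',)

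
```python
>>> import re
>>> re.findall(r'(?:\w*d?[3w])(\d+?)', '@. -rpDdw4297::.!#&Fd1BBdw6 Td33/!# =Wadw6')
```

['4', '6', '3', '6']

Because the quantifier is non-greedy, it stops expanding at the earliest point where the rest of the pattern can succeed.
One capturing group, so `findall` returns just the captured substring from each match — 4 in all.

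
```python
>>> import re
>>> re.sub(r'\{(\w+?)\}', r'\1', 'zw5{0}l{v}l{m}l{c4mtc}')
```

'zw50lvlmlc4mtc'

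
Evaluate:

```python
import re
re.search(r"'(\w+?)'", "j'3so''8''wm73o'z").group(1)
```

'3so'

Unlike `match`, `search` isn't anchored — it looks for the pattern anywhere in the string.
The match spans [1:6] → "'3so'".
Captured: group 1 = '3so'.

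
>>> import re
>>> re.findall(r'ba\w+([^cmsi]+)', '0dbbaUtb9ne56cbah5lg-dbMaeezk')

['-dbMaeezk']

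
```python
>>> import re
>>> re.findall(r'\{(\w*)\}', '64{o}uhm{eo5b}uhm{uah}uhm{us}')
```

Walking the string: at [2:5] match '{o}', group 1 = 'o'; at [8:14] match '{eo5b}', group 1 = 'eo5b'; at [17:22] match '{uah}', group 1 = 'uah'; at [25:29] match '{us}', group 1 = 'us'.
One capturing group, so `findall` returns just the captured substring from each match — 4 in all.

['o', 'eo5b', 'uah', 'us']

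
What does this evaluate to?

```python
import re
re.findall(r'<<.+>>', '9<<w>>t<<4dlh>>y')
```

['<<w>>t<<4dlh>>']

With no groups in the pattern, `findall` gives back each whole match — 1 here.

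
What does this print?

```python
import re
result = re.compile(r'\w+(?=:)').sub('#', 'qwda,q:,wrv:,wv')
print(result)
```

The positive lookaround only admits positions where the adjacent text matches; those characters stay outside the span.
Every occurrence is swapped for '#'.

qwda,#:,#:,wv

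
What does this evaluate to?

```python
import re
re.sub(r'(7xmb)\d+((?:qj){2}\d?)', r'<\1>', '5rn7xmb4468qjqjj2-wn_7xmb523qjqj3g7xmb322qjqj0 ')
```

'5rn<7xmb>j2-wn_<7xmb>g<7xmb> '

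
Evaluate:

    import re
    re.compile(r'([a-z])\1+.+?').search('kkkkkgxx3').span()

(0, 6)

After group 1 captures some text, `\1` only succeeds where that same text appears again.
`search` walks the string left to right and returns the first match it finds.
The match spans [0:6] → 'kkkkkg'.
Captured: group 1 = 'k'.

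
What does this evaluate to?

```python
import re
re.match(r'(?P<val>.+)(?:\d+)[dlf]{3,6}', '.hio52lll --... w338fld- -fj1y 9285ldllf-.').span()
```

Pattern: one or more of any character (captured as 'val'); then one or more of a digit (non-capturing group); then 3 to 6 of one of [dlf].
`re.match` only tries the pattern at the start of the string.
The match spans [0:40] → '.hio52lll --... w338fld- -fj1y 9285ldllf'.
Captured: group 1 = '.hio52lll --... w338fld- -fj1y 928'.

(0, 40)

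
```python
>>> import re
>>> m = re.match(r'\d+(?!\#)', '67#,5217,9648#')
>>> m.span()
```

The negative lookaround is zero-width — it rules out positions where the adjacent text would match, without consuming anything.
With `match`, the pattern is implicitly anchored at the beginning.
The match spans [0:1] → '6'.

(0, 1)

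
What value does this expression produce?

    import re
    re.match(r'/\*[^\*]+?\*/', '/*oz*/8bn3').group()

'/*oz*/'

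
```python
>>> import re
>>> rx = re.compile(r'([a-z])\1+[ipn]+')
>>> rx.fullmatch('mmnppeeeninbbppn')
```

The backreference `\1` re-matches whatever the first group consumed, character for character.
`re.fullmatch` is like wrapping the pattern in `^…$` (in single-line mode).
Here the string isn't matched end-to-end, so the call returns None.

None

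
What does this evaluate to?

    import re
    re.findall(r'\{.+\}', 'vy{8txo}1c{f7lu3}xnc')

['{8txo}1c{f7lu3}']

Scanning left to right: at [2:17] → '{8txo}1c{f7lu3}'.
With no groups in the pattern, `findall` gives back each whole match — 1 here.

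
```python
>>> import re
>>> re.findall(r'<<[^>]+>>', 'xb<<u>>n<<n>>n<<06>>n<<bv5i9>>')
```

['<<u>>', '<<n>>', '<<06>>', '<<bv5i9>>']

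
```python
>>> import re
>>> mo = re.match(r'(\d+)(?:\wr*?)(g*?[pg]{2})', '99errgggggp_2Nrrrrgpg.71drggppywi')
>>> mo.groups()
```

The match spans [0:7] → '99errgg'.
Captured: group 1 = '99', group 2 = 'gg'.

('99', 'gg')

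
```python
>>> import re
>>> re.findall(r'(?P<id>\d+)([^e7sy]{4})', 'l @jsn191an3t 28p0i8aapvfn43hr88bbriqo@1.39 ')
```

Pattern: one or more of a digit (captured as 'id'); then exactly 4 of any character except [e7sy] (captured).
Matches: at [6:13] match '191an3t', groups = ('191', 'an3t'); at [14:20] match '28p0i8', groups = ('28', 'p0i8'); at [26:32] match '43hr88', groups = ('43', 'hr88'); at [39:44] match '1.39 ', groups = ('1', '.39 ').
`findall` packs the 2 group values into a tuple for every match.

[('191', 'an3t'), ('28', 'p0i8'), ('43', 'hr88'), ('1', '.39 ')]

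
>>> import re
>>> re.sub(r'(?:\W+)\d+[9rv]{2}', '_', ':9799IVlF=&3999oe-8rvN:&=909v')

Each match is replaced by '_'.

'_IVlF_oe_N_'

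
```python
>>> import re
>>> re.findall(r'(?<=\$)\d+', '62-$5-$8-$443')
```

Because the assertion is zero-width, the text it checks is not consumed and won't appear in the result.
With no groups in the pattern, `findall` gives back each whole match — 3 here.

['5', '8', '443']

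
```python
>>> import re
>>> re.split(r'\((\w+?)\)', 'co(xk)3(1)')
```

Matches to split on: at [2:6] → '(xk)'; at [7:10] → '(1)'.
With a capturing group present, the delimiter's captured portion is kept in the result list.

['co', 'xk', '3', '1', '']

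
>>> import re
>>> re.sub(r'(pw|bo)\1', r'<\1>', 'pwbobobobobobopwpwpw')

`\1` has to match the exact text group 1 already captured.
Matches: at [2:6] → 'bobo'; at [6:10] → 'bobo'; at [10:14] → 'bobo'; at [14:18] → 'pwpw'.
The replacement refers to a captured group, so each match is rewritten using its own captured text.

'pw<bo><bo><bo><pw>pw'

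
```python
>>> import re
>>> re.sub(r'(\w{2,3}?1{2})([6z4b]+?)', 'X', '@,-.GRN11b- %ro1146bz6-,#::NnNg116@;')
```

Pattern: 2 to 3 of a word character (lazy), then exactly 2 of a literal '1' (captured); then one or more of one of [6z4b] (lazy) (captured).
A non-greedy quantifier consumes as few characters as it can — just enough that the remainder of the pattern still matches from where it stops; whatever follows it matches normally.
Matches: at [4:10] → 'GRN11b'; at [13:18] → 'ro114'; at [28:34] → 'nNg116'.
Every occurrence is swapped for 'X'.

'@,-.X- %X6bz6-,#::NX@;'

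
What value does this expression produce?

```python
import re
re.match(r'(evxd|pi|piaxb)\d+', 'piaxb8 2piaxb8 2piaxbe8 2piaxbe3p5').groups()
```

`re.match` won't scan ahead — the pattern has to work from the very first character.
The match spans [0:6] → 'piaxb8'.
Captured: group 1 = 'piaxb'.

('piaxb',)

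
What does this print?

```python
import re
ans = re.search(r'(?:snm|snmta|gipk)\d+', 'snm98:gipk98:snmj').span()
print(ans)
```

(0, 5)

The match spans [0:5] → 'snm98'.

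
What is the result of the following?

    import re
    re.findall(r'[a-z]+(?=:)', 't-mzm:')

['mzm']

The positive lookaround only admits positions where the adjacent text matches; those characters stay outside the span.
Scanning left to right: at [2:5] → 'mzm'.
Since nothing is captured, `findall` lists the 1 matched substring directly.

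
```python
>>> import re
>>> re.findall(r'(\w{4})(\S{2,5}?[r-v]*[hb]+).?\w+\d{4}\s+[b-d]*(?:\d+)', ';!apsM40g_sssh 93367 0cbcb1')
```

Pattern: exactly 4 of a word character (captured); then 2 to 5 of a non-whitespace character (lazy), then zero or more of a character in [r-v], then one or more of one of [hb] (captured); then optionally any character, then one or more of a word character; then exactly 4 of a digit, then one or more of whitespace, then zero or more of a character in [b-d]; then one or more of a digit (non-capturing group).
Matches: at [2:22] match 'apsM40g_sssh 93367 0', groups = ('apsM', '40g_sssh').
Multiple groups make `findall` return tuples — one 2-tuple for the one match.

[('apsM', '40g_sssh')]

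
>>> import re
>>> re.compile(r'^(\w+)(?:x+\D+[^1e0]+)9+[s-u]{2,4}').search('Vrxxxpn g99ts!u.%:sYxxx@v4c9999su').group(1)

Pattern: anchored at the start of the string; then one or more of a word character (captured); then one or more of a literal 'x', then one or more of a non-digit, then one or more of any character except [1e0] (non-capturing group); then one or more of the literal '9', then 2 to 4 of a character in [s-u].
Unlike `match`, `search` isn't anchored — it looks for the pattern anywhere in the string.
The match spans [0:33] → 'Vrxxxpn g99ts!u.%:sYxxx@v4c9999su'.
Captured: group 1 = 'Vrxx'.

'Vrxx'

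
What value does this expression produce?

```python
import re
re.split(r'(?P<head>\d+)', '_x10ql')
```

This matches one or more of a digit (captured as 'head').
Matches to split on: at [2:4] → '10'.
The group in the pattern means `split` returns the separators' captures alongside the pieces.

['_x', '10', 'ql']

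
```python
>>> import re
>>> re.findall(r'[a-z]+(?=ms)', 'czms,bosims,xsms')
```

['cz', 'bosi', 'xs']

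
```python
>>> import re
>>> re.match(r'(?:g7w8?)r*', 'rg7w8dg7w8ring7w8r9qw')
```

`re.match` only tries the pattern at the start of the string.
Here the string doesn't start with a match, so the call returns None.

None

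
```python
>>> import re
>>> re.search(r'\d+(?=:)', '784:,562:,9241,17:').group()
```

'784'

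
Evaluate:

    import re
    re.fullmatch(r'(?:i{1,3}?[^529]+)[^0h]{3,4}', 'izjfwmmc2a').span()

The pattern matches 1 to 3 of a literal 'i' (lazy), then one or more of any character except [529] (non-capturing group); then 3 to 4 of any character except [0h].
`re.fullmatch` is like wrapping the pattern in `^…$` (in single-line mode).
The match spans [0:10] → 'izjfwmmc2a'.

(0, 10)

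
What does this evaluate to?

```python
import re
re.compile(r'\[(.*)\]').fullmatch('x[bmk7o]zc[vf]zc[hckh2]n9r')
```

`fullmatch` succeeds only if the pattern covers the string from start to end.
Here the string isn't matched end-to-end, so the call returns None.

None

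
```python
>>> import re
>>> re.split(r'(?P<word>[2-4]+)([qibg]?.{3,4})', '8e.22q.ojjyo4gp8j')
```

['8e.', '22', 'q.ojj', 'yo', '4', 'gp8j', '']

Pattern: one or more of a character in [2-4] (captured as 'word'); then optionally one of [qibg], then 3 to 4 of any character (captured).
Matches to split on: at [3:10] → '22q.ojj'; at [12:17] → '4gp8j'.
The group in the pattern means `split` returns the separators' captures alongside the pieces.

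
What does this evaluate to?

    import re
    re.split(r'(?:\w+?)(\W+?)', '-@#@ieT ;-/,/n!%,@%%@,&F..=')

['-@#@', ' ', ';-/,/', '!', '%,@%%@,&', '.', '.=']

This matches one or more of a word character (lazy) (non-capturing group); then one or more of a non-word character (lazy) (captured).
Matches to split on: at [4:8] → 'ieT '; at [13:15] → 'n!'; at [23:25] → 'F.'.
The group in the pattern means `split` returns the separators' captures alongside the pieces.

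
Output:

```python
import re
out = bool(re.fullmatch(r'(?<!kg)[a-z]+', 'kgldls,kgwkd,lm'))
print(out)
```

False

The negative lookaround is zero-width — it rules out positions where the adjacent text would match, without consuming anything.
`fullmatch` succeeds only if the pattern covers the string from start to end.
Here the pattern can't cover the whole string, so the call returns None, and `bool(None)` is False.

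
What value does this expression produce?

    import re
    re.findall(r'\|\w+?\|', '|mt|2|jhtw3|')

['|mt|', '|jhtw3|']

Walking the string: at [0:4] → '|mt|'; at [5:12] → '|jhtw3|'.
`findall` yields the raw match text (2 of them) because the pattern has no groups.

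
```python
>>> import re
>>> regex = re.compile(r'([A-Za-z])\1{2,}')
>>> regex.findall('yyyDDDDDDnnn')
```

['y', 'D', 'n']

A backreference is literal: `\1` must see the identical characters the first group matched.
Because there's exactly one group, `findall` drops the full match and keeps group 1 from each hit.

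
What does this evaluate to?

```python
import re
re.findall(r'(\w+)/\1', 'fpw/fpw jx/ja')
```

['fpw']

A backreference is literal: `\1` must see the identical characters the first group matched.
`findall` collects group 1 from the one match (1 total).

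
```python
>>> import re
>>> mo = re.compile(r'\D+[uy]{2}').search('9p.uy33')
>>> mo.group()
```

'p.uy'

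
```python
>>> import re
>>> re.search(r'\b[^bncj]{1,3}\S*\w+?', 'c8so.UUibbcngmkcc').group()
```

The pattern matches a word boundary (`\b`, zero-width); then 1 to 3 of any character except [bncj]; then zero or more of a non-whitespace character, then one or more of a word character (lazy).
The match spans [4:17] → '.UUibbcngmkcc'.

'.UUibbcngmkcc'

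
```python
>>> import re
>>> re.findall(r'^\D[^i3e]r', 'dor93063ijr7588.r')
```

This matches anchored at the start of the string; then a non-digit; then any character except [i3e], then the literal 'r'.
Since nothing is captured, `findall` lists the 1 matched substring directly.

['dor']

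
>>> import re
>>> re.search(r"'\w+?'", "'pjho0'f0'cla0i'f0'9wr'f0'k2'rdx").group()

`re.search` tries every starting position until one works.
The match spans [0:7] → "'pjho0'".

"'pjho0'"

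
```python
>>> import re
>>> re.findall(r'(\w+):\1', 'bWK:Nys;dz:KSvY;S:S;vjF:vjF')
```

`\1` has to match the exact text group 1 already captured.
Scanning left to right: at [16:19] match 'S:S', group 1 = 'S'; at [20:27] match 'vjF:vjF', group 1 = 'vjF'.
With a single group, `findall` returns only what that group captured — 2 items.

['S', 'vjF']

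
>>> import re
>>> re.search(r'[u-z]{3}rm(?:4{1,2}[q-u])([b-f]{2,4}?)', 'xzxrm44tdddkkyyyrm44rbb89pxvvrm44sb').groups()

('dd',)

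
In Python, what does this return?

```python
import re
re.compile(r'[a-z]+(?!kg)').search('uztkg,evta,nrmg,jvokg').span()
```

The negative lookahead/lookbehind blocks any match where the forbidden context is present.
`re.search` tries every starting position until one works.
The match spans [0:5] → 'uztkg'.

(0, 5)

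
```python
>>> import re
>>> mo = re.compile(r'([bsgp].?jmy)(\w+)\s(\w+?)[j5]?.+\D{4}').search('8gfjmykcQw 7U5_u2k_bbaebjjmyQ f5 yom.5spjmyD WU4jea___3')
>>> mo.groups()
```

('gfjmy', 'kcQw', '7')

The pattern matches one of [bsgp], then optionally any character, then the literal 'jmy' (captured); then one or more of a word character (captured); then whitespace; then one or more of a word character (lazy) (captured); then optionally one of [j5], then one or more of any character, then exactly 4 of a non-digit.
A `+?`/`*?`/`{m,n}?` starts at its minimum and grows only as far as needed for what follows to match.
`re.search` tries every starting position until one works.
The match spans [1:54] → 'gfjmykcQw 7U5_u2k_bbaebjjmyQ f5 yom.5spjmyD WU4jea___'.
Captured: group 1 = 'gfjmy', group 2 = 'kcQw', group 3 = '7'.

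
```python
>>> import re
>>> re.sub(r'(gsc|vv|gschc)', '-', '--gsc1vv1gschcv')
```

`|` is ordered: at each position the engine commits to the first alternative that works.
Each match is replaced by '-'.

'---1-1-hcv'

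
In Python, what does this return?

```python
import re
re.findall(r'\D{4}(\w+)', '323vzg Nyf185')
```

The pattern matches exactly 4 of a non-digit; then one or more of a word character (captured).
Matches: at [3:13] match 'vzg Nyf185', group 1 = 'Nyf185'.
With a single group, `findall` returns only what that group captured — 1 item.

['Nyf185']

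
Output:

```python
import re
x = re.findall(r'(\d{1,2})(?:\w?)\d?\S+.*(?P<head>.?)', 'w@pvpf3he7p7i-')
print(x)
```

2 groups means the one result is a tuple of 2 captured strings — 1 here.

[('3', '')]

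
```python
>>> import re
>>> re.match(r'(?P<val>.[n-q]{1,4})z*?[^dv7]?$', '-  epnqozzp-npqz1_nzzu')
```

None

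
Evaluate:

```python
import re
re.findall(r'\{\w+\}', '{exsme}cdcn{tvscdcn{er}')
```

['{exsme}', '{er}']

Scanning left to right: at [0:7] → '{exsme}'; at [19:23] → '{er}'.
`findall` yields the raw match text (2 of them) because the pattern has no groups.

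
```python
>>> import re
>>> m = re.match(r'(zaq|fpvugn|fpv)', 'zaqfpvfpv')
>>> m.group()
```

'zaq'

`re.match` only tries the pattern at the start of the string.
The match spans [0:3] → 'zaq'.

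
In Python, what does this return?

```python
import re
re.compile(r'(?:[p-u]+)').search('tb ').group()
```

The match spans [0:1] → 't'.

't'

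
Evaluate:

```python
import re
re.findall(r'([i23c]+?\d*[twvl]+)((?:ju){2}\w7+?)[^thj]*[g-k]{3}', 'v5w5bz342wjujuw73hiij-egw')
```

Pattern: one or more of one of [i23c] (lazy), then zero or more of a digit, then one or more of one of [twvl] (captured); then the literal 'ju' repeated 2 times, then a word character, then one or more of the literal '7' (lazy) (captured); then zero or more of any character except [thj], then exactly 3 of a character in [g-k].
Scanning left to right: at [6:20] match '342wjujuw73hii', groups = ('342w', 'jujuw7').
2 groups means the one result is a tuple of 2 captured strings — 1 here.

[('342w', 'jujuw7')]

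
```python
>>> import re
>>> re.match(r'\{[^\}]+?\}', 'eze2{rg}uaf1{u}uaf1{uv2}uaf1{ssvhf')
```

None

`re.match` won't scan ahead — the pattern has to work from the very first character.
Here the pattern fails at index 0, so the call returns None.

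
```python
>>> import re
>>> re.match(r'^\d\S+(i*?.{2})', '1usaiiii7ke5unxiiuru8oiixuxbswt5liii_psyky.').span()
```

(0, 43)

With `match`, the pattern is implicitly anchored at the beginning.
The match spans [0:43] → '1usaiiii7ke5unxiiuru8oiixuxbswt5liii_psyky.'.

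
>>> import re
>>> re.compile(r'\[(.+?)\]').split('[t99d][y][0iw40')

A `+?`/`*?`/`{m,n}?` starts at its minimum and grows only as far as needed for what follows to match.
The group in the pattern means `split` returns the separators' captures alongside the pieces.

['', 't99d', '', 'y', '[0iw40']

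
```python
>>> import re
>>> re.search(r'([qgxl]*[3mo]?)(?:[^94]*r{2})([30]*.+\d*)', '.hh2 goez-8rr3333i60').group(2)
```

The match spans [0:20] → '.hh2 goez-8rr3333i60'.
Captured: group 1 = '', group 2 = '3333i60'.

'3333i60'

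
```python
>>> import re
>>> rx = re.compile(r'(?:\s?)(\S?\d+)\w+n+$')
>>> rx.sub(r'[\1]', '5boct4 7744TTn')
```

The pattern matches optionally whitespace (non-capturing group); then optionally a non-whitespace character, then one or more of a digit (captured); then one or more of a word character, then one or more of the literal 'n'; then anchored at the end.
Matches: at [6:14] → ' 7744TTn'.
Each match is replaced using the text its own group 1 captured.

'5boct4[7744]'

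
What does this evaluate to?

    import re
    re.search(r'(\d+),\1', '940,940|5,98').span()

(0, 7)

After group 1 captures some text, `\1` only succeeds where that same text appears again.
The match spans [0:7] → '940,940'.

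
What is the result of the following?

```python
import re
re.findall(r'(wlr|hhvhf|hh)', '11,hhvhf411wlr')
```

['hhvhf', 'wlr']

`|` is ordered: at each position the engine commits to the first alternative that works.
Matches: at [3:8] match 'hhvhf', group 1 = 'hhvhf'; at [11:14] match 'wlr', group 1 = 'wlr'.
`findall` collects group 1 from each match (2 total).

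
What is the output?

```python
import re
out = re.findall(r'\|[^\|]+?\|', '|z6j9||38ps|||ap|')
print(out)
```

['|z6j9|', '|38ps|', '|ap|']

`findall` yields the raw match text (3 of them) because the pattern has no groups.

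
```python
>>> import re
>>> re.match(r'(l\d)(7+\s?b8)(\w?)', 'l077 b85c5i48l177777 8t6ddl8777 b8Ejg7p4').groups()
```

Pattern: a literal 'l', then a digit (captured); then one or more of a literal '7', then optionally whitespace, then the literal 'b8' (captured); then optionally a word character (captured).
`re.match` only tries the pattern at the start of the string.
The match spans [0:8] → 'l077 b85'.
Captured: group 1 = 'l0', group 2 = '77 b8', group 3 = '5'.

('l0', '77 b8', '5')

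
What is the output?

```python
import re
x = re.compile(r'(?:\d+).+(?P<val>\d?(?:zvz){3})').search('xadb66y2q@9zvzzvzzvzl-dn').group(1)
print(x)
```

The match spans [4:20] → '66y2q@9zvzzvzzvz'.
Captured: group 1 = 'zvzzvzzvz'.

zvzzvzzvz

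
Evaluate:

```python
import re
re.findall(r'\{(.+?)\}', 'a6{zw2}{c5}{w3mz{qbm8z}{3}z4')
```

A `+?`/`*?`/`{m,n}?` starts at its minimum and grows only as far as needed for what follows to match.
With a single group, `findall` returns only what that group captured — 4 items.

['zw2', 'c5', 'w3mz{qbm8z', '3']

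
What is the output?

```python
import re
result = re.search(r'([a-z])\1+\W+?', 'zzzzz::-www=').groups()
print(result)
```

`\1` is not a pattern — it's the concrete string captured by group 1, re-applied verbatim.
Unlike `match`, `search` isn't anchored — it looks for the pattern anywhere in the string.
The match spans [0:6] → 'zzzzz:'.
Captured: group 1 = 'z'.

('z',)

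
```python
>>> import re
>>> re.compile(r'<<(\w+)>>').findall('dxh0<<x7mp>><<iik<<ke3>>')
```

Scanning left to right: at [4:12] match '<<x7mp>>', group 1 = 'x7mp'; at [17:24] match '<<ke3>>', group 1 = 'ke3'.
With a single group, `findall` returns only what that group captured — 2 items.

['x7mp', 'ke3']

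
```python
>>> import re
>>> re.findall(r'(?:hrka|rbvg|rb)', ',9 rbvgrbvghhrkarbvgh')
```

The regex engine tests alternatives in the order written; an earlier branch that matches wins even if a later one would match more.
With no groups in the pattern, `findall` gives back each whole match — 4 here.

['rbvg', 'rbvg', 'hrka', 'rbvg']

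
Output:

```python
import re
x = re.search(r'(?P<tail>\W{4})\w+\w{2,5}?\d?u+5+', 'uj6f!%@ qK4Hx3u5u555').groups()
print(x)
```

('!%@ ',)

The match spans [4:20] → '!%@ qK4Hx3u5u555'.
Captured: group 1 = '!%@ '.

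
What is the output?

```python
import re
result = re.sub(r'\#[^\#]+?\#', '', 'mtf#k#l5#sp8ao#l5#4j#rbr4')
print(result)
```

mtfl5l5rbr4

Matches: at [3:6] → '#k#'; at [8:15] → '#sp8ao#'; at [17:21] → '#4j#'.
Every occurrence is swapped for ''.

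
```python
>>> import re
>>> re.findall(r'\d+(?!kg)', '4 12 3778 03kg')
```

['4', '12', '3778', '0']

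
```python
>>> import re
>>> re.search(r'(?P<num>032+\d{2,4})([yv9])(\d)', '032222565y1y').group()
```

Pattern: the literal '03', then one or more of the literal '2', then 2 to 4 of a digit (captured as 'num'); then one of [yv9] (captured); then a digit (captured).
`search` walks the string left to right and returns the first match it finds.
The match spans [0:11] → '032222565y1'.
Captured: group 1 = '032222565', group 2 = 'y', group 3 = '1'.

'032222565y1'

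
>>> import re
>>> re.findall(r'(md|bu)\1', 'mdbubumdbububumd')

A backreference is literal: `\1` must see the identical characters the first group matched.
`findall` collects group 1 from each match (2 total).

['bu', 'bu']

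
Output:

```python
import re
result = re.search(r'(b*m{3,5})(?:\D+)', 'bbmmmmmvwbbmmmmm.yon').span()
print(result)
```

(0, 20)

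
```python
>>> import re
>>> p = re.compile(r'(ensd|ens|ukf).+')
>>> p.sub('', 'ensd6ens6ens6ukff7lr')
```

''

Each match is replaced by ''.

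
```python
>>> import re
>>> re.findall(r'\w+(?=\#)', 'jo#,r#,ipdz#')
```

The lookaround is zero-width — it requires the adjacent text to match without consuming it, so the asserted text isn't part of the match.
With no groups in the pattern, `findall` gives back each whole match — 3 here.

['jo', 'r', 'ipdz']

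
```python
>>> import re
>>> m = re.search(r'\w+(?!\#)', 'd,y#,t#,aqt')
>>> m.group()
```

The negative lookaround is zero-width — it rules out positions where the adjacent text would match, without consuming anything.
`re.search` scans for the first position where the pattern succeeds.
The match spans [0:1] → 'd'.

'd'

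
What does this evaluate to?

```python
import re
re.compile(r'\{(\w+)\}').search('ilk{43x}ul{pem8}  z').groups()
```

('43x',)

`search` walks the string left to right and returns the first match it finds.
The match spans [3:8] → '{43x}'.
Captured: group 1 = '43x'.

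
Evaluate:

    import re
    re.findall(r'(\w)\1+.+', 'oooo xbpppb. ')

`\1` has to match the exact text group 1 already captured.
Scanning left to right: at [0:13] match 'oooo xbpppb. ', group 1 = 'o'.
`findall` collects group 1 from the one match (1 total).

['o']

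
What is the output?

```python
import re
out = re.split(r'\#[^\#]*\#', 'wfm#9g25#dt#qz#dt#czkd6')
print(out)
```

['wfm', 'dt', 'dt#czkd6']

`split` removes every match and returns the 3 fragments in between.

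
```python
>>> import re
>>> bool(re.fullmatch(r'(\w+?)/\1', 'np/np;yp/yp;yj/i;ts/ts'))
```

After group 1 captures some text, `\1` only succeeds where that same text appears again.
`fullmatch` succeeds only if the pattern covers the string from start to end.
Here there's no way to consume every character, so the call returns None, and `bool(None)` is False.

False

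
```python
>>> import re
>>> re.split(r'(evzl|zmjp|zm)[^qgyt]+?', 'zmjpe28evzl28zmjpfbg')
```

['', 'zmjp', '28', 'evzl', '8', 'zmjp', 'bg']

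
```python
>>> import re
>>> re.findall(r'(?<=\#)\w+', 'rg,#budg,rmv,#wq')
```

['budg', 'wq']

The `(?=…)`/`(?<=…)` assertion just peeks at neighbouring text; it doesn't advance the match position.
With no groups in the pattern, `findall` gives back each whole match — 2 here.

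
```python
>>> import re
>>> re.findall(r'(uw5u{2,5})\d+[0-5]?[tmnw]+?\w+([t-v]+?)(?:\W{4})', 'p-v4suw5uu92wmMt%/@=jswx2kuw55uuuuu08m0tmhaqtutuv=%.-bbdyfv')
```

Pattern: the literal 'uw5', then 2 to 5 of the literal 'u' (captured); then one or more of a digit; then optionally a character in [0-5], then one or more of one of [tmnw] (lazy), then one or more of a word character; then one or more of a character in [t-v] (lazy) (captured); then exactly 4 of a non-word character (non-capturing group).
Matches: at [5:20] match 'uw5uu92wmMt%/@=', groups = ('uw5uu', 't').
2 groups means the one result is a tuple of 2 captured strings — 1 here.

[('uw5uu', 't')]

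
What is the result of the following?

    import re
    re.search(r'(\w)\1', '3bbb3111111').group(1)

The match spans [1:3] → 'bb'.
Captured: group 1 = 'b'.

'b'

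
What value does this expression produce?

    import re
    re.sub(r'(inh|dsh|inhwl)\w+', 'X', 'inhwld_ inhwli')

Matches: at [0:7] → 'inhwld_'; at [8:14] → 'inhwli'.
Every occurrence is swapped for 'X'.

'X X'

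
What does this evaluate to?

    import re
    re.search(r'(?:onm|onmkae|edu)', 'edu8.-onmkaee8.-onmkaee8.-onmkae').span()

`re.search` scans for the first position where the pattern succeeds.
The match spans [0:3] → 'edu'.

(0, 3)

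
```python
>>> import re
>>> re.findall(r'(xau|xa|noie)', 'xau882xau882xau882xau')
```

['xau', 'xau', 'xau', 'xau']

Alternation tries branches left to right and keeps the first one that lets the overall match succeed at that position.
Matches: at [0:3] match 'xau', group 1 = 'xau'; at [6:9] match 'xau', group 1 = 'xau'; at [12:15] match 'xau', group 1 = 'xau'; at [18:21] match 'xau', group 1 = 'xau'.
One capturing group, so `findall` returns just the captured substring from each match — 4 in all.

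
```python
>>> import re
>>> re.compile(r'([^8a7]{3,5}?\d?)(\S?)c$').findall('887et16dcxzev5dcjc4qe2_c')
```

[('jc4qe2', '_')]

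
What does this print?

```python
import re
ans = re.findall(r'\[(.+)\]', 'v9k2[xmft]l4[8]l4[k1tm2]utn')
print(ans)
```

With a single group, `findall` returns only what that group captured — 1 item.

['xmft]l4[8]l4[k1tm2']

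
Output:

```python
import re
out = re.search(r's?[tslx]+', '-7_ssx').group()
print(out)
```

ssx

The pattern matches optionally a literal 's'; then one or more of one of [tslx].
`re.search` scans for the first position where the pattern succeeds.
The match spans [3:6] → 'ssx'.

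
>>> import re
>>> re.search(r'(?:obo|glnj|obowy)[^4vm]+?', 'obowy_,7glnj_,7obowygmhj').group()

'obow'

The regex engine tests alternatives in the order written; an earlier branch that matches wins even if a later one would match more.
The match spans [0:4] → 'obow'.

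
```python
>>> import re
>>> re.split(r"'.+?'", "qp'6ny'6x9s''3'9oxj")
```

Lazy quantifiers expand one character at a time until the remainder of the pattern can match.
Matches to split on: at [2:7] → "'6ny'"; at [11:15] → "''3'".
Splitting on the pattern gives 3 pieces.

['qp', '6x9s', '9oxj']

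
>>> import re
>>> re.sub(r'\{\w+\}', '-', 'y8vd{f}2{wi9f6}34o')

'y8vd-2-34o'

Matches: at [4:7] → '{f}'; at [8:15] → '{wi9f6}'.
Every occurrence is swapped for '-'.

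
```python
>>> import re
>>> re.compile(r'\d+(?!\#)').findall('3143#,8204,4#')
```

A negative assertion filters positions out without eating any characters.
With no groups in the pattern, `findall` gives back each whole match — 2 here.

['314', '8204']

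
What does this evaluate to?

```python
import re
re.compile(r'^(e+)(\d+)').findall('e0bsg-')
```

[('e', '0')]

This matches anchored at the start of the string; then one or more of a literal 'e' (captured); then one or more of a digit (captured).
Scanning left to right: at [0:2] match 'e0', groups = ('e', '0').
`findall` packs the 2 group values into a tuple for every match.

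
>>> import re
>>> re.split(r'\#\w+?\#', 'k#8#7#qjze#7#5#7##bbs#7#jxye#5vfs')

`split` removes every match and returns the 6 fragments in between.

['k', '7', '7', '7#', '7', '5vfs']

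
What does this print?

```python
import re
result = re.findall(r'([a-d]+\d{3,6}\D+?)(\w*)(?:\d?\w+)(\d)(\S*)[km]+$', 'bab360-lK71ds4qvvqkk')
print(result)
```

[('bab360-', 'lK71d', '4', 'qvvqk')]

A non-greedy quantifier consumes as few characters as it can — just enough that the remainder of the pattern still matches from where it stops; whatever follows it matches normally.
With 4 capturing groups, `findall` returns a 4-tuple per match.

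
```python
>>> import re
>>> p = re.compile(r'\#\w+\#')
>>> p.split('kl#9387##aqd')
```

Matches to split on: at [2:8] → '#9387#'.
Each match becomes a cut point; 2 segments remain.

['kl', '#aqd']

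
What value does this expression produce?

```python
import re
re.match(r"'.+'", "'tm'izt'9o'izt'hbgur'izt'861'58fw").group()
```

`match` is anchored at position 0; if the pattern doesn't fit there, it returns None.
The match spans [0:29] → "'tm'izt'9o'izt'hbgur'izt'861'".

"'tm'izt'9o'izt'hbgur'izt'861'"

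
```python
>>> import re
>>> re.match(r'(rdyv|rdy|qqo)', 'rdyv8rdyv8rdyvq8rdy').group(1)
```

The match spans [0:4] → 'rdyv'.
Captured: group 1 = 'rdyv'.

'rdyv'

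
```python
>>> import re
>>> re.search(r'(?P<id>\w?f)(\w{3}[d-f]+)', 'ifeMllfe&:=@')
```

The pattern matches optionally a word character, then the literal 'f' (captured as 'id'); then exactly 3 of a word character, then one or more of a character in [d-f] (captured).
Unlike `match`, `search` isn't anchored — it looks for the pattern anywhere in the string.
Here no position works, so the call returns None.

None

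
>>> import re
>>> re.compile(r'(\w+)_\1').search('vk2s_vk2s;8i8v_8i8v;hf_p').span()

(0, 9)

After group 1 captures some text, `\1` only succeeds where that same text appears again.
The match spans [0:9] → 'vk2s_vk2s'.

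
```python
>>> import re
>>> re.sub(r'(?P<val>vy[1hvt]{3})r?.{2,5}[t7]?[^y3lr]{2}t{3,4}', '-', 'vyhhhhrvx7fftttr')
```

'-r'

Every occurrence is swapped for '-'.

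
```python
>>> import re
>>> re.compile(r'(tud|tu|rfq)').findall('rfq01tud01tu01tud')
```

['rfq', 'tud', 'tu', 'tud']

Branches in `(...|...)` are attempted left-to-right; the first branch that allows the whole pattern to succeed is taken.
One capturing group, so `findall` returns just the captured substring from each match — 4 in all.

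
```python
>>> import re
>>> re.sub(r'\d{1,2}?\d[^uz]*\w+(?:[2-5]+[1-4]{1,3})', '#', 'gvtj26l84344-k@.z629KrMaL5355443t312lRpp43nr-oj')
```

Pattern: 1 to 2 of a digit (lazy); then a digit, then zero or more of any character except [uz]; then one or more of a word character; then one or more of a character in [2-5], then 1 to 3 of a character in [1-4] (non-capturing group).
Each match is replaced by '#'.

'gvtj#nr-oj'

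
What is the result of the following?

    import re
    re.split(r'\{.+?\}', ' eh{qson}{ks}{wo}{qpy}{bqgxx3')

[' eh', '', '', '', '{bqgxx3']

Splitting on the pattern gives 5 pieces.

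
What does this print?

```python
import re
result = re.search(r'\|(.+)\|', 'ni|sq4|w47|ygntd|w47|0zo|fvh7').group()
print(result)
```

|sq4|w47|ygntd|w47|0zo|

`re.search` tries every starting position until one works.
The match spans [2:25] → '|sq4|w47|ygntd|w47|0zo|'.
Captured: group 1 = 'sq4|w47|ygntd|w47|0zo'.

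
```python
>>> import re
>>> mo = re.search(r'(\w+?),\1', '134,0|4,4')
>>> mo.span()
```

(6, 9)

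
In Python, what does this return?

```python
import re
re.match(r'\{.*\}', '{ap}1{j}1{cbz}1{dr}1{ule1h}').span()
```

(0, 27)

With `match`, the pattern is implicitly anchored at the beginning.
The match spans [0:27] → '{ap}1{j}1{cbz}1{dr}1{ule1h}'.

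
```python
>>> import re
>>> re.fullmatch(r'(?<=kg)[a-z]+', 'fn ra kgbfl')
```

None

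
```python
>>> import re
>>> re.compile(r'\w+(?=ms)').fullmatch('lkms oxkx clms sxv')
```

`re.fullmatch` requires the pattern to consume the entire string.
Here there's no way to consume every character, so the call returns None.

None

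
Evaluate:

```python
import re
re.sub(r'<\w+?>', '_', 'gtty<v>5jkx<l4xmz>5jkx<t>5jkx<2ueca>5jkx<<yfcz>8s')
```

`sub` substitutes '_' at each match site.

'gtty_5jkx_5jkx_5jkx_5jkx<_8s'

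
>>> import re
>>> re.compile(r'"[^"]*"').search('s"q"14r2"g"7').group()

The match spans [1:4] → '"q"'.

'"q"'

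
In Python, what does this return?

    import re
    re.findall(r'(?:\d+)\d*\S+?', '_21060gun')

['21060g']

`findall` yields the raw match text (1 of them) because the pattern has no groups.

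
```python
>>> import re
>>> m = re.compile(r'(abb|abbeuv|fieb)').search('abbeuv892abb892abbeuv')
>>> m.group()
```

'abb'

Alternation tries branches left to right and keeps the first one that lets the overall match succeed at that position.
`re.search` tries every starting position until one works.
The match spans [0:3] → 'abb'.
Captured: group 1 = 'abb'.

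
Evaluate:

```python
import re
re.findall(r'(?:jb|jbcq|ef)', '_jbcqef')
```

['jb', 'ef']

Alternation tries branches left to right and keeps the first one that lets the overall match succeed at that position.
Since nothing is captured, `findall` lists the 2 matched substrings directly.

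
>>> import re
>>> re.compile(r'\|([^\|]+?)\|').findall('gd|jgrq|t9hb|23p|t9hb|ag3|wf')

['jgrq', '23p', 'ag3']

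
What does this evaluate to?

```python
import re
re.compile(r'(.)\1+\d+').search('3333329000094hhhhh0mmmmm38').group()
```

'3333329000094'

`\1` is not a pattern — it's the concrete string captured by group 1, re-applied verbatim.
`search` walks the string left to right and returns the first match it finds.
The match spans [0:13] → '3333329000094'.
Captured: group 1 = '3'.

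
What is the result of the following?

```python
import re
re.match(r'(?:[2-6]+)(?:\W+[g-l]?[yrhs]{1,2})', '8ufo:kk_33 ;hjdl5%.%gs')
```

The pattern matches one or more of a character in [2-6] (non-capturing group); then one or more of a non-word character, then optionally a character in [g-l], then 1 to 2 of one of [yrhs] (non-capturing group).
With `match`, the pattern is implicitly anchored at the beginning.
Here the pattern fails at index 0, so the call returns None.

None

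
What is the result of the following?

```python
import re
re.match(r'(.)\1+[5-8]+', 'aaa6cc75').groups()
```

('a',)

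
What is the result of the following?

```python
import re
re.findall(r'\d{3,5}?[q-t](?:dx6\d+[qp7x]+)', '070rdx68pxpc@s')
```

Since nothing is captured, `findall` lists the 1 matched substring directly.

['070rdx68pxp']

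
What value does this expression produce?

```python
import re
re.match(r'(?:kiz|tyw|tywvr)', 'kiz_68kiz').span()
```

(0, 3)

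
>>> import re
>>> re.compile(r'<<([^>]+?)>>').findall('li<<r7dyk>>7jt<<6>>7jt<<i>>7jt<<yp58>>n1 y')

Walking the string: at [2:11] match '<<r7dyk>>', group 1 = 'r7dyk'; at [14:19] match '<<6>>', group 1 = '6'; at [22:27] match '<<i>>', group 1 = 'i'; at [30:38] match '<<yp58>>', group 1 = 'yp58'.
`findall` collects group 1 from each match (4 total).

['r7dyk', '6', 'i', 'yp58']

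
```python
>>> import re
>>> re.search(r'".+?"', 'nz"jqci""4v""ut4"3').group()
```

'"jqci"'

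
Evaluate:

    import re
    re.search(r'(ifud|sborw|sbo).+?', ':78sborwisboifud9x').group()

'sborwi'

Alternation tries branches left to right and keeps the first one that lets the overall match succeed at that position.
The match spans [3:9] → 'sborwi'.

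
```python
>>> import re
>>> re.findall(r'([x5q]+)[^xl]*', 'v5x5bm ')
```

['5x5']

This matches one or more of one of [x5q] (captured); then zero or more of any character except [xl].
Walking the string: at [1:7] match '5x5bm ', group 1 = '5x5'.
`findall` collects group 1 from the one match (1 total).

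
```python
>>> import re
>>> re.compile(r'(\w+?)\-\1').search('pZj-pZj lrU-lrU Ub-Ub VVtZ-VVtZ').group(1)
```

After group 1 captures some text, `\1` only succeeds where that same text appears again.
Unlike `match`, `search` isn't anchored — it looks for the pattern anywhere in the string.
The match spans [0:7] → 'pZj-pZj'.
Captured: group 1 = 'pZj'.

'pZj'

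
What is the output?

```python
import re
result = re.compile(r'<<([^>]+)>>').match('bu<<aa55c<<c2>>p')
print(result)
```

None

`re.match` only tries the pattern at the start of the string.
Here the string doesn't start with a match, so the call returns None.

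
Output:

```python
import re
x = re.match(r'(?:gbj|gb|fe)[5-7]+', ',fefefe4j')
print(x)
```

`re.match` only tries the pattern at the start of the string.
Here the pattern fails at index 0, so the call returns None.

None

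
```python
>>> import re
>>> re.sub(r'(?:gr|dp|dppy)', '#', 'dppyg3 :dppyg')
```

'#pyg3 :#pyg'

The regex engine tests alternatives in the order written; an earlier branch that matches wins even if a later one would match more.
Matches: at [0:2] → 'dp'; at [8:10] → 'dp'.
Each match is replaced by '#'.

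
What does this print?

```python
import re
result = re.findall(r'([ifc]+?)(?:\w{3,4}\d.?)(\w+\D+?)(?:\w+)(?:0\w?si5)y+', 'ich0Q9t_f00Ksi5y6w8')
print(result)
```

This matches one or more of one of [ifc] (lazy) (captured); then 3 to 4 of a word character, then a digit, then optionally any character (non-capturing group); then one or more of a word character, then one or more of a non-digit (lazy) (captured); then one or more of a word character (non-capturing group); then a literal '0', then optionally a word character, then the literal 'si5' (non-capturing group); then one or more of a literal 'y'.
With the lazy modifier that quantifier settles for the fewest repetitions that let the rest of the pattern succeed (the atoms after it are unaffected and can still be greedy).
Scanning left to right: at [0:16] match 'ich0Q9t_f00Ksi5y', groups = ('i', '_f').
`findall` packs the 2 group values into a tuple for every match.

[('i', '_f')]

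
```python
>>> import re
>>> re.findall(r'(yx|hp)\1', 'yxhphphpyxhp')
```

['hp']

`\1` has to match the exact text group 1 already captured.
One capturing group, so `findall` returns just the captured substring from the one match — 1 in all.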